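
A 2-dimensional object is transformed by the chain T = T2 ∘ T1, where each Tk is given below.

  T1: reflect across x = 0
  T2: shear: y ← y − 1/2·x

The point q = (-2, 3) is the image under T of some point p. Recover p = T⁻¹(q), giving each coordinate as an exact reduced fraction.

T1 = [-1 0 0; 0 1 0; 0 0 1]
T2·T1 = [-1 0 0; 1/2 1 0; 0 0 1]
det M = -1; M⁻¹ = [-1 0 0; 1/2 1 0; 0 0 1]
M⁻¹ · (-2, 3)ᵀ = (2, 2)ᵀ

p = (2, 2)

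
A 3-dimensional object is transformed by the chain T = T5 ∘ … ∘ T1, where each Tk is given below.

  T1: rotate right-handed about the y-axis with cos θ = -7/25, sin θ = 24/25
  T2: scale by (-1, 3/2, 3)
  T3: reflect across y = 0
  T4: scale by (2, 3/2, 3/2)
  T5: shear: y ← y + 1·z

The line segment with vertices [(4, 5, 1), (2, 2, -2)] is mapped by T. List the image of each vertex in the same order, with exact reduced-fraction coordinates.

T1 rotate right-handed about the y-axis with cos θ = -7/25, sin θ = 24/25: (4, 5, 1) → (-4/25, 5, -103/25); (2, 2, -2) → (-62/25, 2, -34/25)
T2 scale by (-1, 3/2, 3): (-4/25, 5, -103/25) → (4/25, 15/2, -309/25); (-62/25, 2, -34/25) → (62/25, 3, -102/25)
T3 reflect across y = 0: (4/25, 15/2, -309/25) → (4/25, -15/2, -309/25); (62/25, 3, -102/25) → (62/25, -3, -102/25)
T4 scale by (2, 3/2, 3/2): (4/25, -15/2, -309/25) → (8/25, -45/4, -927/50); (62/25, -3, -102/25) → (124/25, -9/2, -153/25)
T5 shear: y ← y + 1·z: (8/25, -45/4, -927/50) → (8/25, -2979/100, -927/50); (124/25, -9/2, -153/25) → (124/25, -531/50, -153/25)

image vertices: (8/25, -2979/100, -927/50), (124/25, -531/50, -153/25)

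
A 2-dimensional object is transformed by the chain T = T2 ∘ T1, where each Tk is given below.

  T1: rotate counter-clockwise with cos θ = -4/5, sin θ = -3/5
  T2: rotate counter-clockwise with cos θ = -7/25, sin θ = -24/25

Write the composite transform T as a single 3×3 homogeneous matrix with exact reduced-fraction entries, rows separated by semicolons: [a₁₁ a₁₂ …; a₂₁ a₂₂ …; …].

T1 = [-4/5 3/5 0; -3/5 -4/5 0; 0 0 1]
T2·T1 = [-44/125 -117/125 0; 117/125 -44/125 0; 0 0 1]

T = [-44/125 -117/125 0; 117/125 -44/125 0; 0 0 1]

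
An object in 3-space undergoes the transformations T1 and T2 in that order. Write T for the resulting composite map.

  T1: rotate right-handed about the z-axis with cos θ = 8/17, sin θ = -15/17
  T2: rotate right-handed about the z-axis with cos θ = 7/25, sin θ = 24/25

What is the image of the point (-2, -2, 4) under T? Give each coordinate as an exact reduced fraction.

T(p) = (-658/425, -1006/425, 4)

T1 rotate right-handed about the z-axis with cos θ = 8/17, sin θ = -15/17: (-2, -2, 4) → (-46/17, 14/17, 4)
T2 rotate right-handed about the z-axis with cos θ = 7/25, sin θ = 24/25: (-46/17, 14/17, 4) → (-658/425, -1006/425, 4)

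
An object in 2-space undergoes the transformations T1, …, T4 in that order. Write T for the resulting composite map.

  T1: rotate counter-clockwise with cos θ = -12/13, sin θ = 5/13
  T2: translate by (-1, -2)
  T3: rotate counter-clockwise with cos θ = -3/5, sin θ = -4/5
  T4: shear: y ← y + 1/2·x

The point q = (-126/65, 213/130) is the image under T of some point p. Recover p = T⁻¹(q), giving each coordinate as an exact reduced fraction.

T1 = [-12/13 -5/13 0; 5/13 -12/13 0; 0 0 1]
T2·T1 = [-12/13 -5/13 -1; 5/13 -12/13 -2; 0 0 1]
T3·…·T1 = [56/65 -33/65 -1; 33/65 56/65 2; 0 0 1]
T4·…·T1 = [56/65 -33/65 -1; 61/65 79/130 3/2; 0 0 1]
det M = 1; M⁻¹ = [79/130 33/65 -2/13; -61/65 56/65 -29/13; 0 0 1]
M⁻¹ · (-126/65, 213/130)ᵀ = (-1/2, 1)ᵀ

p = (-1/2, 1)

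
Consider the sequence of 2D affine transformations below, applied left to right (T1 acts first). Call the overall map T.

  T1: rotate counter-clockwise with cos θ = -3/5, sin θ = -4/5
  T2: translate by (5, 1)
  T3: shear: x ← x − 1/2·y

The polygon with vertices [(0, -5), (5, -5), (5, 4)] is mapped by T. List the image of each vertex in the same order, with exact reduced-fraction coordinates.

image vertices: (-1, 4), (-2, 0), (79/10, -27/5)

T1 rotate counter-clockwise with cos θ = -3/5, sin θ = -4/5: (0, -5) → (-4, 3); (5, -5) → (-7, -1); (5, 4) → (1/5, -32/5)
T2 translate by (5, 1): (-4, 3) → (1, 4); (-7, -1) → (-2, 0); (1/5, -32/5) → (26/5, -27/5)
T3 shear: x ← x − 1/2·y: (1, 4) → (-1, 4); (-2, 0) → (-2, 0); (26/5, -27/5) → (79/10, -27/5)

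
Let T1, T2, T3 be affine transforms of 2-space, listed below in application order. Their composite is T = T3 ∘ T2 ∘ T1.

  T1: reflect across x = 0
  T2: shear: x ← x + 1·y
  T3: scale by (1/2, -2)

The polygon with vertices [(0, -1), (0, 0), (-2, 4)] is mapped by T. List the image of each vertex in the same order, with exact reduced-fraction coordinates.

image vertices: (-1/2, 2), (0, 0), (3, -8)

T1 reflect across x = 0: (0, -1) → (0, -1); (0, 0) → (0, 0); (-2, 4) → (2, 4)
T2 shear: x ← x + 1·y: (0, -1) → (-1, -1); (0, 0) → (0, 0); (2, 4) → (6, 4)
T3 scale by (1/2, -2): (-1, -1) → (-1/2, 2); (0, 0) → (0, 0); (6, 4) → (3, -8)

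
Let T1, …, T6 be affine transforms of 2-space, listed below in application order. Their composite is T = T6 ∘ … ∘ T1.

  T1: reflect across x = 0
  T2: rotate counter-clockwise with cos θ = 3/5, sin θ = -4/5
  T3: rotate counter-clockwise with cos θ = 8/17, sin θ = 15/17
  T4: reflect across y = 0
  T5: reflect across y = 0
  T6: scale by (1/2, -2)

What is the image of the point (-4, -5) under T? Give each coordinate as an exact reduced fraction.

T(p) = (401/170, 736/85)

T1 reflect across x = 0: (-4, -5) → (4, -5)
T2 rotate counter-clockwise with cos θ = 3/5, sin θ = -4/5: (4, -5) → (-8/5, -31/5)
T3 rotate counter-clockwise with cos θ = 8/17, sin θ = 15/17: (-8/5, -31/5) → (401/85, -368/85)
T4 reflect across y = 0: (401/85, -368/85) → (401/85, 368/85)
T5 reflect across y = 0: (401/85, 368/85) → (401/85, -368/85)
T6 scale by (1/2, -2): (401/85, -368/85) → (401/170, 736/85)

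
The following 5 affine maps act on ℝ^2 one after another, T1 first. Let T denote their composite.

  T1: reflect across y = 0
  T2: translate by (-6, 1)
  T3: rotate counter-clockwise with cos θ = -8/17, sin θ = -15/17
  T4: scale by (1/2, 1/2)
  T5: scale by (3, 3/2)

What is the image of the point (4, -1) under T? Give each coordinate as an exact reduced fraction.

T1 reflect across y = 0: (4, -1) → (4, 1)
T2 translate by (-6, 1): (4, 1) → (-2, 2)
T3 rotate counter-clockwise with cos θ = -8/17, sin θ = -15/17: (-2, 2) → (46/17, 14/17)
T4 scale by (1/2, 1/2): (46/17, 14/17) → (23/17, 7/17)
T5 scale by (3, 3/2): (23/17, 7/17) → (69/17, 21/34)

T(p) = (69/17, 21/34)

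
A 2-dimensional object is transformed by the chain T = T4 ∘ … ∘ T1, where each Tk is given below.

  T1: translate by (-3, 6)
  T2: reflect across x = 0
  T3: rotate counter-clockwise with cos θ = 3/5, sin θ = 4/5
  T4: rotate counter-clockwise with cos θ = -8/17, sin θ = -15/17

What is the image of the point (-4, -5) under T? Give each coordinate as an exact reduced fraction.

T1 translate by (-3, 6): (-4, -5) → (-7, 1)
T2 reflect across x = 0: (-7, 1) → (7, 1)
T3 rotate counter-clockwise with cos θ = 3/5, sin θ = 4/5: (7, 1) → (17/5, 31/5)
T4 rotate counter-clockwise with cos θ = -8/17, sin θ = -15/17: (17/5, 31/5) → (329/85, -503/85)

T(p) = (329/85, -503/85)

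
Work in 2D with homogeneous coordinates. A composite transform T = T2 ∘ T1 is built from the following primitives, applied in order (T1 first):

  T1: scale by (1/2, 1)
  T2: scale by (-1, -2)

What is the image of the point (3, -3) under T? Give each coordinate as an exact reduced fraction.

T1 scale by (1/2, 1): (3, -3) → (3/2, -3)
T2 scale by (-1, -2): (3/2, -3) → (-3/2, 6)

T(p) = (-3/2, 6)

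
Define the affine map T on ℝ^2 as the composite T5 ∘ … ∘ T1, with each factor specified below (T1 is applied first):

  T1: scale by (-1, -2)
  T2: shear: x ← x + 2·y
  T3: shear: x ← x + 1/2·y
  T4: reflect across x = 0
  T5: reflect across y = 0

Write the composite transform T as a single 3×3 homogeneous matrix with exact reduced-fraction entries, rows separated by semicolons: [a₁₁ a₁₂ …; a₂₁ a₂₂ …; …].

T = [1 5 0; 0 2 0; 0 0 1]

T1 = [-1 0 0; 0 -2 0; 0 0 1]
T2·T1 = [-1 -4 0; 0 -2 0; 0 0 1]
T3·…·T1 = [-1 -5 0; 0 -2 0; 0 0 1]
T4·…·T1 = [1 5 0; 0 -2 0; 0 0 1]
T5·…·T1 = [1 5 0; 0 2 0; 0 0 1]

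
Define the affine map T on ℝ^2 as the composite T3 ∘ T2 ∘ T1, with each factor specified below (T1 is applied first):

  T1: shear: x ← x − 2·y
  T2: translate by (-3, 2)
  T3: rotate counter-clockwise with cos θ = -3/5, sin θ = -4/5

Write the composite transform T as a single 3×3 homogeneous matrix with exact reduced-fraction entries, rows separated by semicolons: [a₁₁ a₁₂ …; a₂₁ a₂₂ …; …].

T1 = [1 -2 0; 0 1 0; 0 0 1]
T2·T1 = [1 -2 -3; 0 1 2; 0 0 1]
T3·…·T1 = [-3/5 2 17/5; -4/5 1 6/5; 0 0 1]

T = [-3/5 2 17/5; -4/5 1 6/5; 0 0 1]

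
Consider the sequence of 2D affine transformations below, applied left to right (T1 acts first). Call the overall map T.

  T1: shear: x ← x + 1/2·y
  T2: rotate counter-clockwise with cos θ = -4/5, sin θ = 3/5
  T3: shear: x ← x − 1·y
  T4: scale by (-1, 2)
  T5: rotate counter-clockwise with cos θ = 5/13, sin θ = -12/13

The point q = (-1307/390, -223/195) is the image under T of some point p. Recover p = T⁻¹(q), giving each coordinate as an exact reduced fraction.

p = (-1, 7/3)

T1 = [1 1/2 0; 0 1 0; 0 0 1]
T2·T1 = [-4/5 -1 0; 3/5 -1/2 0; 0 0 1]
T3·…·T1 = [-7/5 -1/2 0; 3/5 -1/2 0; 0 0 1]
T4·…·T1 = [7/5 1/2 0; 6/5 -1 0; 0 0 1]
T5·…·T1 = [107/65 -19/26 0; -54/65 -11/13 0; 0 0 1]
det M = -2; M⁻¹ = [11/26 -19/52 0; -27/65 -107/130 0; 0 0 1]
M⁻¹ · (-1307/390, -223/195)ᵀ = (-1, 7/3)ᵀ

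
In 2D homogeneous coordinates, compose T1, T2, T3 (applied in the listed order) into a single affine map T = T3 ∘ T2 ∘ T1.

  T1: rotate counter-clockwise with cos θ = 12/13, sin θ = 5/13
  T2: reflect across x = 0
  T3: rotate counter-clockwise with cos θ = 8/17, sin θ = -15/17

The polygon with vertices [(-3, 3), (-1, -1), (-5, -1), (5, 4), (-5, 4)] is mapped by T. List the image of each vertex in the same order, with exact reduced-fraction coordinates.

T1 rotate counter-clockwise with cos θ = 12/13, sin θ = 5/13: (-3, 3) → (-51/13, 21/13); (-1, -1) → (-7/13, -17/13); (-5, -1) → (-55/13, -37/13); (5, 4) → (40/13, 73/13); (-5, 4) → (-80/13, 23/13)
T2 reflect across x = 0: (-51/13, 21/13) → (51/13, 21/13); (-7/13, -17/13) → (7/13, -17/13); (-55/13, -37/13) → (55/13, -37/13); (40/13, 73/13) → (-40/13, 73/13); (-80/13, 23/13) → (80/13, 23/13)
T3 rotate counter-clockwise with cos θ = 8/17, sin θ = -15/17: (51/13, 21/13) → (723/221, -597/221); (7/13, -17/13) → (-199/221, -241/221); (55/13, -37/13) → (-115/221, -1121/221); (-40/13, 73/13) → (775/221, 1184/221); (80/13, 23/13) → (985/221, -1016/221)

image vertices: (723/221, -597/221), (-199/221, -241/221), (-115/221, -1121/221), (775/221, 1184/221), (985/221, -1016/221)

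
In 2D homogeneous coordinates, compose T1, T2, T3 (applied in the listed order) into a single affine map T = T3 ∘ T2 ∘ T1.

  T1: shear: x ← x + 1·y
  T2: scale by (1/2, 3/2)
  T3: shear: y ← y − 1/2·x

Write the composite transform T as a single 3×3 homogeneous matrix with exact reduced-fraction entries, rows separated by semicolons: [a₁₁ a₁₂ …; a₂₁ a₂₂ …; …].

T1 = [1 1 0; 0 1 0; 0 0 1]
T2·T1 = [1/2 1/2 0; 0 3/2 0; 0 0 1]
T3·…·T1 = [1/2 1/2 0; -1/4 5/4 0; 0 0 1]

T = [1/2 1/2 0; -1/4 5/4 0; 0 0 1]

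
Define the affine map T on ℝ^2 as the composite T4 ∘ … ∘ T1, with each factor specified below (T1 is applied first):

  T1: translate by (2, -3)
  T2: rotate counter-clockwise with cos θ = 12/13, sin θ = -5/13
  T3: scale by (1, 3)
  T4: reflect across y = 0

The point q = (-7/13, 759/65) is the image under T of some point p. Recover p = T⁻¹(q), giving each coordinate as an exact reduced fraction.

T1 = [1 0 2; 0 1 -3; 0 0 1]
T2·T1 = [12/13 5/13 9/13; -5/13 12/13 -46/13; 0 0 1]
T3·…·T1 = [12/13 5/13 9/13; -15/13 36/13 -138/13; 0 0 1]
T4·…·T1 = [12/13 5/13 9/13; 15/13 -36/13 138/13; 0 0 1]
det M = -3; M⁻¹ = [12/13 5/39 -2; 5/13 -4/13 3; 0 0 1]
M⁻¹ · (-7/13, 759/65)ᵀ = (-1, -4/5)ᵀ

p = (-1, -4/5)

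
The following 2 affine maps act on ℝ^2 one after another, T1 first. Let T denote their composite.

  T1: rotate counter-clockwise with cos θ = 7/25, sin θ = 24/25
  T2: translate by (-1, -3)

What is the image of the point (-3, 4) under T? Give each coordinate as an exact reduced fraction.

T(p) = (-142/25, -119/25)

T1 rotate counter-clockwise with cos θ = 7/25, sin θ = 24/25: (-3, 4) → (-117/25, -44/25)
T2 translate by (-1, -3): (-117/25, -44/25) → (-142/25, -119/25)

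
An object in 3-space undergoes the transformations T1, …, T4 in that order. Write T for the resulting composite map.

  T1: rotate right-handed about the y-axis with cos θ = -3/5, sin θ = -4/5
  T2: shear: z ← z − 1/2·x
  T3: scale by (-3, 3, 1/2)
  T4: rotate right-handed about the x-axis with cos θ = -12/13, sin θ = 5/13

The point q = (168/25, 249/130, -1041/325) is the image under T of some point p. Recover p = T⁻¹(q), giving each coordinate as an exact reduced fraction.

T1 = [-3/5 0 -4/5 0; 0 1 0 0; 4/5 0 -3/5 0; 0 0 0 1]
T2·T1 = [-3/5 0 -4/5 0; 0 1 0 0; 11/10 0 -1/5 0; 0 0 0 1]
T3·…·T1 = [9/5 0 12/5 0; 0 3 0 0; 11/20 0 -1/10 0; 0 0 0 1]
T4·…·T1 = [9/5 0 12/5 0; -11/52 -36/13 1/26 0; -33/65 15/13 6/65 0; 0 0 0 1]
det M = -9/2; M⁻¹ = [1/15 -8/13 -96/65 0; 0 -4/13 5/39 0; 11/30 6/13 72/65 0; 0 0 0 1]
M⁻¹ · (168/25, 249/130, -1041/325)ᵀ = (4, -1, -1/5)ᵀ

p = (4, -1, -1/5)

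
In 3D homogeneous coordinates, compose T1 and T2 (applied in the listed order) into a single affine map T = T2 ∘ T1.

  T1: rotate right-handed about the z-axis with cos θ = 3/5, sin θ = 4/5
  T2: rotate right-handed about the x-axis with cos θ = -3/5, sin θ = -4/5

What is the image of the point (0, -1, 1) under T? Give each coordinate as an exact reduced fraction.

T1 rotate right-handed about the z-axis with cos θ = 3/5, sin θ = 4/5: (0, -1, 1) → (4/5, -3/5, 1)
T2 rotate right-handed about the x-axis with cos θ = -3/5, sin θ = -4/5: (4/5, -3/5, 1) → (4/5, 29/25, -3/25)

T(p) = (4/5, 29/25, -3/25)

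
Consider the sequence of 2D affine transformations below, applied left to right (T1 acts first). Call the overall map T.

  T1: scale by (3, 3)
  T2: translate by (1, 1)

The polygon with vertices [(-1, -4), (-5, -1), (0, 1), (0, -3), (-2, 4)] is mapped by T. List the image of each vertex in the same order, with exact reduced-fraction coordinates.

T1 scale by (3, 3): (-1, -4) → (-3, -12); (-5, -1) → (-15, -3); (0, 1) → (0, 3); (0, -3) → (0, -9); (-2, 4) → (-6, 12)
T2 translate by (1, 1): (-3, -12) → (-2, -11); (-15, -3) → (-14, -2); (0, 3) → (1, 4); (0, -9) → (1, -8); (-6, 12) → (-5, 13)

image vertices: (-2, -11), (-14, -2), (1, 4), (1, -8), (-5, 13)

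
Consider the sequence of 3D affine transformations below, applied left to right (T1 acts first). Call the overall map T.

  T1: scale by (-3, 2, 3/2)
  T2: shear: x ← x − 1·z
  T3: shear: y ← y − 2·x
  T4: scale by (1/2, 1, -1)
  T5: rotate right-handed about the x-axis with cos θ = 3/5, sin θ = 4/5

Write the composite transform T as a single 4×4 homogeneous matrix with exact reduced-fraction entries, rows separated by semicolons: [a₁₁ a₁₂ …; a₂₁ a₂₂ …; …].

T = [-3/2 0 -3/4 0; 18/5 6/5 3 0; 24/5 8/5 3/2 0; 0 0 0 1]

T1 = [-3 0 0 0; 0 2 0 0; 0 0 3/2 0; 0 0 0 1]
T2·T1 = [-3 0 -3/2 0; 0 2 0 0; 0 0 3/2 0; 0 0 0 1]
T3·…·T1 = [-3 0 -3/2 0; 6 2 3 0; 0 0 3/2 0; 0 0 0 1]
T4·…·T1 = [-3/2 0 -3/4 0; 6 2 3 0; 0 0 -3/2 0; 0 0 0 1]
T5·…·T1 = [-3/2 0 -3/4 0; 18/5 6/5 3 0; 24/5 8/5 3/2 0; 0 0 0 1]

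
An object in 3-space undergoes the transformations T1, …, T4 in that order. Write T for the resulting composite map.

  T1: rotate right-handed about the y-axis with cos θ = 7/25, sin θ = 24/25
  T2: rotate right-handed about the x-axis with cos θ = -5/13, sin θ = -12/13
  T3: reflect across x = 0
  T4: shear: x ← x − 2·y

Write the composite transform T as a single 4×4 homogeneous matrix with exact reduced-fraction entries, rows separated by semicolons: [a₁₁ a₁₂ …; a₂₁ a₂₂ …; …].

T = [97/65 10/13 -96/65 0; -288/325 -5/13 84/325 0; 24/65 -12/13 -7/65 0; 0 0 0 1]

T1 = [7/25 0 24/25 0; 0 1 0 0; -24/25 0 7/25 0; 0 0 0 1]
T2·T1 = [7/25 0 24/25 0; -288/325 -5/13 84/325 0; 24/65 -12/13 -7/65 0; 0 0 0 1]
T3·…·T1 = [-7/25 0 -24/25 0; -288/325 -5/13 84/325 0; 24/65 -12/13 -7/65 0; 0 0 0 1]
T4·…·T1 = [97/65 10/13 -96/65 0; -288/325 -5/13 84/325 0; 24/65 -12/13 -7/65 0; 0 0 0 1]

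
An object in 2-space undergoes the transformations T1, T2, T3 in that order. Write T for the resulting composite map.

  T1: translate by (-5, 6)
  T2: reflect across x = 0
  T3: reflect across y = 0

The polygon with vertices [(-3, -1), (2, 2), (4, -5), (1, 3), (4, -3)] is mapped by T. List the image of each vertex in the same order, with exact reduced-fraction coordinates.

T1 translate by (-5, 6): (-3, -1) → (-8, 5); (2, 2) → (-3, 8); (4, -5) → (-1, 1); (1, 3) → (-4, 9); (4, -3) → (-1, 3)
T2 reflect across x = 0: (-8, 5) → (8, 5); (-3, 8) → (3, 8); (-1, 1) → (1, 1); (-4, 9) → (4, 9); (-1, 3) → (1, 3)
T3 reflect across y = 0: (8, 5) → (8, -5); (3, 8) → (3, -8); (1, 1) → (1, -1); (4, 9) → (4, -9); (1, 3) → (1, -3)

image vertices: (8, -5), (3, -8), (1, -1), (4, -9), (1, -3)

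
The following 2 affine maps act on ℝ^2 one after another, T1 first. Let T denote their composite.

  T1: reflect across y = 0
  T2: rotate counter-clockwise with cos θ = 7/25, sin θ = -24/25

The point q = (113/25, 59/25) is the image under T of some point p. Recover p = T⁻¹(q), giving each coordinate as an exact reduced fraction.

p = (-1, -5)

T1 = [1 0 0; 0 -1 0; 0 0 1]
T2·T1 = [7/25 -24/25 0; -24/25 -7/25 0; 0 0 1]
det M = -1; M⁻¹ = [7/25 -24/25 0; -24/25 -7/25 0; 0 0 1]
M⁻¹ · (113/25, 59/25)ᵀ = (-1, -5)ᵀ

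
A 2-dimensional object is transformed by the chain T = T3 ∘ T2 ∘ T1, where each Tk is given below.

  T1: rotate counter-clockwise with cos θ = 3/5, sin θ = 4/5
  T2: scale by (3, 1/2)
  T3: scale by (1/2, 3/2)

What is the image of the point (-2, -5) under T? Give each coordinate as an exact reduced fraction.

T(p) = (21/5, -69/20)

T1 rotate counter-clockwise with cos θ = 3/5, sin θ = 4/5: (-2, -5) → (14/5, -23/5)
T2 scale by (3, 1/2): (14/5, -23/5) → (42/5, -23/10)
T3 scale by (1/2, 3/2): (42/5, -23/10) → (21/5, -69/20)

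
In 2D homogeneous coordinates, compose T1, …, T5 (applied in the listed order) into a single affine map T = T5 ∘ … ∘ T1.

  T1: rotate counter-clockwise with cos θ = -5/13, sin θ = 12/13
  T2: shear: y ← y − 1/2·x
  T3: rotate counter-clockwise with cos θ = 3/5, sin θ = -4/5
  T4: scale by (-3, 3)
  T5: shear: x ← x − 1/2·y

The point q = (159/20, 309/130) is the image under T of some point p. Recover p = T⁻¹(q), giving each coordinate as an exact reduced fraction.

T1 = [-5/13 -12/13 0; 12/13 -5/13 0; 0 0 1]
T2·T1 = [-5/13 -12/13 0; 29/26 1/13 0; 0 0 1]
T3·…·T1 = [43/65 -32/65 0; 127/130 51/65 0; 0 0 1]
T4·…·T1 = [-129/65 96/65 0; 381/130 153/65 0; 0 0 1]
T5·…·T1 = [-69/20 3/10 0; 381/130 153/65 0; 0 0 1]
det M = -9; M⁻¹ = [-17/65 1/30 0; 127/390 23/60 0; 0 0 1]
M⁻¹ · (159/20, 309/130)ᵀ = (-2, 7/2)ᵀ

p = (-2, 7/2)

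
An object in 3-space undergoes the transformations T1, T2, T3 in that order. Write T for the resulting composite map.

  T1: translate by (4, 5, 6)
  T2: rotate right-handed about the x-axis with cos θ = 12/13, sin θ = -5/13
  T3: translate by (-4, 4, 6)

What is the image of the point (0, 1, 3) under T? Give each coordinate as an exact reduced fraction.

T(p) = (0, 13, 12)

T1 translate by (4, 5, 6): (0, 1, 3) → (4, 6, 9)
T2 rotate right-handed about the x-axis with cos θ = 12/13, sin θ = -5/13: (4, 6, 9) → (4, 9, 6)
T3 translate by (-4, 4, 6): (4, 9, 6) → (0, 13, 12)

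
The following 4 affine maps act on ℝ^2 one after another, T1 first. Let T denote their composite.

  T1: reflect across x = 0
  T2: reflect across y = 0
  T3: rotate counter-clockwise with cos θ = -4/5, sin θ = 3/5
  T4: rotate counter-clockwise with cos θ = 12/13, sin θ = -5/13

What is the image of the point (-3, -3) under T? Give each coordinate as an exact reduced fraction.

T1 reflect across x = 0: (-3, -3) → (3, -3)
T2 reflect across y = 0: (3, -3) → (3, 3)
T3 rotate counter-clockwise with cos θ = -4/5, sin θ = 3/5: (3, 3) → (-21/5, -3/5)
T4 rotate counter-clockwise with cos θ = 12/13, sin θ = -5/13: (-21/5, -3/5) → (-267/65, 69/65)

T(p) = (-267/65, 69/65)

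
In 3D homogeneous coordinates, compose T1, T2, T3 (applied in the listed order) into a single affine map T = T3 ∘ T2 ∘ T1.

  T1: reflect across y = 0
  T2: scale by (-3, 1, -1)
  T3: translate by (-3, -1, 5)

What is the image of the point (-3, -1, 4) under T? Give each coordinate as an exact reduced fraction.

T(p) = (6, 0, 1)

T1 reflect across y = 0: (-3, -1, 4) → (-3, 1, 4)
T2 scale by (-3, 1, -1): (-3, 1, 4) → (9, 1, -4)
T3 translate by (-3, -1, 5): (9, 1, -4) → (6, 0, 1)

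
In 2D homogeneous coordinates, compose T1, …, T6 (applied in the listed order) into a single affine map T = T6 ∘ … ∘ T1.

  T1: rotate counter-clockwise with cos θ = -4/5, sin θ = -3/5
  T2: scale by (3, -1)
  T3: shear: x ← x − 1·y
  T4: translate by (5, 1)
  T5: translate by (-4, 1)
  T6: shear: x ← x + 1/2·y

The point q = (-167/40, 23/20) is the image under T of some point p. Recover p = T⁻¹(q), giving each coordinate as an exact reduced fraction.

T1 = [-4/5 3/5 0; -3/5 -4/5 0; 0 0 1]
T2·T1 = [-12/5 9/5 0; 3/5 4/5 0; 0 0 1]
T3·…·T1 = [-3 1 0; 3/5 4/5 0; 0 0 1]
T4·…·T1 = [-3 1 5; 3/5 4/5 1; 0 0 1]
T5·…·T1 = [-3 1 1; 3/5 4/5 2; 0 0 1]
T6·…·T1 = [-27/10 7/5 2; 3/5 4/5 2; 0 0 1]
det M = -3; M⁻¹ = [-4/15 7/15 -2/5; 1/5 9/10 -11/5; 0 0 1]
M⁻¹ · (-167/40, 23/20)ᵀ = (5/4, -2)ᵀ

p = (5/4, -2)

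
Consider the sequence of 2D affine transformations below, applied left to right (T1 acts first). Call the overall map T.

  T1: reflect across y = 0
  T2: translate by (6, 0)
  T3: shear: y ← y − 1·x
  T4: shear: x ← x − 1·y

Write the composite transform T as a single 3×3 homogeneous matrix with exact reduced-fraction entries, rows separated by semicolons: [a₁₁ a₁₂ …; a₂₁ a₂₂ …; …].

T = [2 1 12; -1 -1 -6; 0 0 1]

T1 = [1 0 0; 0 -1 0; 0 0 1]
T2·T1 = [1 0 6; 0 -1 0; 0 0 1]
T3·…·T1 = [1 0 6; -1 -1 -6; 0 0 1]
T4·…·T1 = [2 1 12; -1 -1 -6; 0 0 1]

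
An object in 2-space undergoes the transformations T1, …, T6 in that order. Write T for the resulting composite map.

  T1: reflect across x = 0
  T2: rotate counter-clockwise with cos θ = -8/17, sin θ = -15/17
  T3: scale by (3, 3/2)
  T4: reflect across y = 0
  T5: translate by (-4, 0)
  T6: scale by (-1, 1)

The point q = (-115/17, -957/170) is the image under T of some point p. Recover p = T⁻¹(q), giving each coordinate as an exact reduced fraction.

p = (5, 7/5)

T1 = [-1 0 0; 0 1 0; 0 0 1]
T2·T1 = [8/17 15/17 0; 15/17 -8/17 0; 0 0 1]
T3·…·T1 = [24/17 45/17 0; 45/34 -12/17 0; 0 0 1]
T4·…·T1 = [24/17 45/17 0; -45/34 12/17 0; 0 0 1]
T5·…·T1 = [24/17 45/17 -4; -45/34 12/17 0; 0 0 1]
T6·…·T1 = [-24/17 -45/17 4; -45/34 12/17 0; 0 0 1]
det M = -9/2; M⁻¹ = [-8/51 -10/17 32/51; -5/17 16/51 20/17; 0 0 1]
M⁻¹ · (-115/17, -957/170)ᵀ = (5, 7/5)ᵀ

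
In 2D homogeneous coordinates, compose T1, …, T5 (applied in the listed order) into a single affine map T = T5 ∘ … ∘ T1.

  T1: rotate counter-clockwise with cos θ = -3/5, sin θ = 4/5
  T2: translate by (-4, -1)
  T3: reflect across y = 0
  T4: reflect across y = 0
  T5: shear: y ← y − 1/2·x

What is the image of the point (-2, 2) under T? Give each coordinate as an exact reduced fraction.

T(p) = (-22/5, -8/5)

T1 rotate counter-clockwise with cos θ = -3/5, sin θ = 4/5: (-2, 2) → (-2/5, -14/5)
T2 translate by (-4, -1): (-2/5, -14/5) → (-22/5, -19/5)
T3 reflect across y = 0: (-22/5, -19/5) → (-22/5, 19/5)
T4 reflect across y = 0: (-22/5, 19/5) → (-22/5, -19/5)
T5 shear: y ← y − 1/2·x: (-22/5, -19/5) → (-22/5, -8/5)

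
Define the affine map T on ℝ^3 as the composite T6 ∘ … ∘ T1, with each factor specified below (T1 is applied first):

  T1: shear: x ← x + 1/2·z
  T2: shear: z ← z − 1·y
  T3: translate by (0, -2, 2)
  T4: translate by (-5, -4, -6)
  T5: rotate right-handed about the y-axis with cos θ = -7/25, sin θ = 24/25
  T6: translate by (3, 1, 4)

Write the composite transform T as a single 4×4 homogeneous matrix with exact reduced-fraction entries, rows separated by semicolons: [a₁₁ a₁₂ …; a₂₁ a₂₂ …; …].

T1 = [1 0 1/2 0; 0 1 0 0; 0 0 1 0; 0 0 0 1]
T2·T1 = [1 0 1/2 0; 0 1 0 0; 0 -1 1 0; 0 0 0 1]
T3·…·T1 = [1 0 1/2 0; 0 1 0 -2; 0 -1 1 2; 0 0 0 1]
T4·…·T1 = [1 0 1/2 -5; 0 1 0 -6; 0 -1 1 -4; 0 0 0 1]
T5·…·T1 = [-7/25 -24/25 41/50 -61/25; 0 1 0 -6; -24/25 7/25 -19/25 148/25; 0 0 0 1]
T6·…·T1 = [-7/25 -24/25 41/50 14/25; 0 1 0 -5; -24/25 7/25 -19/25 248/25; 0 0 0 1]

T = [-7/25 -24/25 41/50 14/25; 0 1 0 -5; -24/25 7/25 -19/25 248/25; 0 0 0 1]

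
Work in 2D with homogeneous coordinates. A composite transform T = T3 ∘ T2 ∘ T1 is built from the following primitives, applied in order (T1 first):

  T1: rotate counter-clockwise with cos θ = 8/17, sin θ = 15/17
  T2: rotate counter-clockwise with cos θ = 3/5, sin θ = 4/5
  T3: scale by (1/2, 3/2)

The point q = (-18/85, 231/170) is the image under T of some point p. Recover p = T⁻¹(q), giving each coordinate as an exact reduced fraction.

p = (1, 0)

T1 = [8/17 -15/17 0; 15/17 8/17 0; 0 0 1]
T2·T1 = [-36/85 -77/85 0; 77/85 -36/85 0; 0 0 1]
T3·…·T1 = [-18/85 -77/170 0; 231/170 -54/85 0; 0 0 1]
det M = 3/4; M⁻¹ = [-72/85 154/255 0; -154/85 -24/85 0; 0 0 1]
M⁻¹ · (-18/85, 231/170)ᵀ = (1, 0)ᵀ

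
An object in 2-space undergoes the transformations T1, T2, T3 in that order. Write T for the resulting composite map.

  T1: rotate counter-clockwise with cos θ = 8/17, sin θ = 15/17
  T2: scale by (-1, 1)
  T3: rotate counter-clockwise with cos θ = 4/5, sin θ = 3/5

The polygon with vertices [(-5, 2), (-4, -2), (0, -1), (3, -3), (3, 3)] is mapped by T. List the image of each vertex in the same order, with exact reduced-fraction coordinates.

T1 rotate counter-clockwise with cos θ = 8/17, sin θ = 15/17: (-5, 2) → (-70/17, -59/17); (-4, -2) → (-2/17, -76/17); (0, -1) → (15/17, -8/17); (3, -3) → (69/17, 21/17); (3, 3) → (-21/17, 69/17)
T2 scale by (-1, 1): (-70/17, -59/17) → (70/17, -59/17); (-2/17, -76/17) → (2/17, -76/17); (15/17, -8/17) → (-15/17, -8/17); (69/17, 21/17) → (-69/17, 21/17); (-21/17, 69/17) → (21/17, 69/17)
T3 rotate counter-clockwise with cos θ = 4/5, sin θ = 3/5: (70/17, -59/17) → (457/85, -26/85); (2/17, -76/17) → (236/85, -298/85); (-15/17, -8/17) → (-36/85, -77/85); (-69/17, 21/17) → (-339/85, -123/85); (21/17, 69/17) → (-123/85, 339/85)

image vertices: (457/85, -26/85), (236/85, -298/85), (-36/85, -77/85), (-339/85, -123/85), (-123/85, 339/85)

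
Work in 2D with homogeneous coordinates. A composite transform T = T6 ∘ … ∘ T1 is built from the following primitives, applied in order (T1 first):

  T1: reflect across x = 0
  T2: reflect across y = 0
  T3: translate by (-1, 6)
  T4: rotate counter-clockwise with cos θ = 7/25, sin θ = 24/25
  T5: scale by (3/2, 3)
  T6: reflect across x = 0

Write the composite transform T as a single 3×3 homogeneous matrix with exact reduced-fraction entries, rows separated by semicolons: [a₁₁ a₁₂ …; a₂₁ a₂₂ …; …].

T1 = [-1 0 0; 0 1 0; 0 0 1]
T2·T1 = [-1 0 0; 0 -1 0; 0 0 1]
T3·…·T1 = [-1 0 -1; 0 -1 6; 0 0 1]
T4·…·T1 = [-7/25 24/25 -151/25; -24/25 -7/25 18/25; 0 0 1]
T5·…·T1 = [-21/50 36/25 -453/50; -72/25 -21/25 54/25; 0 0 1]
T6·…·T1 = [21/50 -36/25 453/50; -72/25 -21/25 54/25; 0 0 1]

T = [21/50 -36/25 453/50; -72/25 -21/25 54/25; 0 0 1]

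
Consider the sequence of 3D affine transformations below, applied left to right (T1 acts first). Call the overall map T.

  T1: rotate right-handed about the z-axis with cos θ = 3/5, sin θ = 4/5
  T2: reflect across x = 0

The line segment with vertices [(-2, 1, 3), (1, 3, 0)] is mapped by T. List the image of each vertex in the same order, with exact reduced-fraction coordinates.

T1 rotate right-handed about the z-axis with cos θ = 3/5, sin θ = 4/5: (-2, 1, 3) → (-2, -1, 3); (1, 3, 0) → (-9/5, 13/5, 0)
T2 reflect across x = 0: (-2, -1, 3) → (2, -1, 3); (-9/5, 13/5, 0) → (9/5, 13/5, 0)

image vertices: (2, -1, 3), (9/5, 13/5, 0)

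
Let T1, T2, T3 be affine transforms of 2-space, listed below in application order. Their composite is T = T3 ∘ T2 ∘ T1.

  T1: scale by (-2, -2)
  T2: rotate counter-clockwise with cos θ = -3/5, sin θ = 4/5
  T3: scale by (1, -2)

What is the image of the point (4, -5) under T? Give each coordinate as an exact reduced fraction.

T1 scale by (-2, -2): (4, -5) → (-8, 10)
T2 rotate counter-clockwise with cos θ = -3/5, sin θ = 4/5: (-8, 10) → (-16/5, -62/5)
T3 scale by (1, -2): (-16/5, -62/5) → (-16/5, 124/5)

T(p) = (-16/5, 124/5)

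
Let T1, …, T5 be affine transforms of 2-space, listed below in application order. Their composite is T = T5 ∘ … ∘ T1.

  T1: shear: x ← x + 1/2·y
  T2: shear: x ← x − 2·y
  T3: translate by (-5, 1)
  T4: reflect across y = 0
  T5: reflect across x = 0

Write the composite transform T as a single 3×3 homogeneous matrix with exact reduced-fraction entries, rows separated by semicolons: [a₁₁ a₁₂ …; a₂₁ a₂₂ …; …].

T1 = [1 1/2 0; 0 1 0; 0 0 1]
T2·T1 = [1 -3/2 0; 0 1 0; 0 0 1]
T3·…·T1 = [1 -3/2 -5; 0 1 1; 0 0 1]
T4·…·T1 = [1 -3/2 -5; 0 -1 -1; 0 0 1]
T5·…·T1 = [-1 3/2 5; 0 -1 -1; 0 0 1]

T = [-1 3/2 5; 0 -1 -1; 0 0 1]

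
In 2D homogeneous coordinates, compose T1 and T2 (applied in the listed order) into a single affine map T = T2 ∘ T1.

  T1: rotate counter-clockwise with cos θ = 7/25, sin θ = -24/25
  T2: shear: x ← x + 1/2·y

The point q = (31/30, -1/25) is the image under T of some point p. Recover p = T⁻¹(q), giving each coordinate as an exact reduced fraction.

T1 = [7/25 24/25 0; -24/25 7/25 0; 0 0 1]
T2·T1 = [-1/5 11/10 0; -24/25 7/25 0; 0 0 1]
det M = 1; M⁻¹ = [7/25 -11/10 0; 24/25 -1/5 0; 0 0 1]
M⁻¹ · (31/30, -1/25)ᵀ = (1/3, 1)ᵀ

p = (1/3, 1)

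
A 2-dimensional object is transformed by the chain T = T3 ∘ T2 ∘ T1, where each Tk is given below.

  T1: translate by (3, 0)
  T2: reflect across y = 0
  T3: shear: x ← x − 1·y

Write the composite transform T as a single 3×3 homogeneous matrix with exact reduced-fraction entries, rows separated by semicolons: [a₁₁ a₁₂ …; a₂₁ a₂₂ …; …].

T = [1 1 3; 0 -1 0; 0 0 1]

T1 = [1 0 3; 0 1 0; 0 0 1]
T2·T1 = [1 0 3; 0 -1 0; 0 0 1]
T3·…·T1 = [1 1 3; 0 -1 0; 0 0 1]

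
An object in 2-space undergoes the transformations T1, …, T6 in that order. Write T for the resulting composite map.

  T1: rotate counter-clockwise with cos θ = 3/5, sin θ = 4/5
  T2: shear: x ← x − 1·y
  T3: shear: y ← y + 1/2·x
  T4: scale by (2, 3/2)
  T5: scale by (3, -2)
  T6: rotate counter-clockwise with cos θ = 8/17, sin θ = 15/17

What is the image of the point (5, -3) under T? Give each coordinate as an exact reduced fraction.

T(p) = (1623/85, 984/85)

T1 rotate counter-clockwise with cos θ = 3/5, sin θ = 4/5: (5, -3) → (27/5, 11/5)
T2 shear: x ← x − 1·y: (27/5, 11/5) → (16/5, 11/5)
T3 shear: y ← y + 1/2·x: (16/5, 11/5) → (16/5, 19/5)
T4 scale by (2, 3/2): (16/5, 19/5) → (32/5, 57/10)
T5 scale by (3, -2): (32/5, 57/10) → (96/5, -57/5)
T6 rotate counter-clockwise with cos θ = 8/17, sin θ = 15/17: (96/5, -57/5) → (1623/85, 984/85)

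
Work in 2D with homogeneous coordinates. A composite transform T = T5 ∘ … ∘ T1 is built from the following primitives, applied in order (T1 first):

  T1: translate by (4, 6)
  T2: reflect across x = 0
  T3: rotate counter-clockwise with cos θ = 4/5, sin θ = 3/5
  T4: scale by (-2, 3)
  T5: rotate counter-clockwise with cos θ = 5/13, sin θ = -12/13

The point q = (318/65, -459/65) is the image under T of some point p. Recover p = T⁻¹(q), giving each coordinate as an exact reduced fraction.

T1 = [1 0 4; 0 1 6; 0 0 1]
T2·T1 = [-1 0 -4; 0 1 6; 0 0 1]
T3·…·T1 = [-4/5 -3/5 -34/5; -3/5 4/5 12/5; 0 0 1]
T4·…·T1 = [8/5 6/5 68/5; -9/5 12/5 36/5; 0 0 1]
T5·…·T1 = [-68/65 174/65 772/65; -141/65 -12/65 -636/65; 0 0 1]
det M = 6; M⁻¹ = [-2/65 -29/65 -4; 47/130 -34/195 -6; 0 0 1]
M⁻¹ · (318/65, -459/65)ᵀ = (-1, -3)ᵀ

p = (-1, -3)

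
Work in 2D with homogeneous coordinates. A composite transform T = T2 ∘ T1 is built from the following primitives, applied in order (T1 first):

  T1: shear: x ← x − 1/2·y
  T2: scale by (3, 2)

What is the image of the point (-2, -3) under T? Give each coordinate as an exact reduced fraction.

T1 shear: x ← x − 1/2·y: (-2, -3) → (-1/2, -3)
T2 scale by (3, 2): (-1/2, -3) → (-3/2, -6)

T(p) = (-3/2, -6)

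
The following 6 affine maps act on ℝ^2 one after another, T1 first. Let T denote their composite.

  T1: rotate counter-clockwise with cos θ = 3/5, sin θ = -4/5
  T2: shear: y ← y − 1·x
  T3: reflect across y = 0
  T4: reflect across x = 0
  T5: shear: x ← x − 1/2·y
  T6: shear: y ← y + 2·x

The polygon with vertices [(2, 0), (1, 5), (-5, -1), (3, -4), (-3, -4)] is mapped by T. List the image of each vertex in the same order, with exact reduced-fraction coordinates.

image vertices: (-13/5, -12/5), (-29/5, -46/5), (37/5, 38/5), (-3/10, 14/5), (15/2, 10)

T1 rotate counter-clockwise with cos θ = 3/5, sin θ = -4/5: (2, 0) → (6/5, -8/5); (1, 5) → (23/5, 11/5); (-5, -1) → (-19/5, 17/5); (3, -4) → (-7/5, -24/5); (-3, -4) → (-5, 0)
T2 shear: y ← y − 1·x: (6/5, -8/5) → (6/5, -14/5); (23/5, 11/5) → (23/5, -12/5); (-19/5, 17/5) → (-19/5, 36/5); (-7/5, -24/5) → (-7/5, -17/5); (-5, 0) → (-5, 5)
T3 reflect across y = 0: (6/5, -14/5) → (6/5, 14/5); (23/5, -12/5) → (23/5, 12/5); (-19/5, 36/5) → (-19/5, -36/5); (-7/5, -17/5) → (-7/5, 17/5); (-5, 5) → (-5, -5)
T4 reflect across x = 0: (6/5, 14/5) → (-6/5, 14/5); (23/5, 12/5) → (-23/5, 12/5); (-19/5, -36/5) → (19/5, -36/5); (-7/5, 17/5) → (7/5, 17/5); (-5, -5) → (5, -5)
T5 shear: x ← x − 1/2·y: (-6/5, 14/5) → (-13/5, 14/5); (-23/5, 12/5) → (-29/5, 12/5); (19/5, -36/5) → (37/5, -36/5); (7/5, 17/5) → (-3/10, 17/5); (5, -5) → (15/2, -5)
T6 shear: y ← y + 2·x: (-13/5, 14/5) → (-13/5, -12/5); (-29/5, 12/5) → (-29/5, -46/5); (37/5, -36/5) → (37/5, 38/5); (-3/10, 17/5) → (-3/10, 14/5); (15/2, -5) → (15/2, 10)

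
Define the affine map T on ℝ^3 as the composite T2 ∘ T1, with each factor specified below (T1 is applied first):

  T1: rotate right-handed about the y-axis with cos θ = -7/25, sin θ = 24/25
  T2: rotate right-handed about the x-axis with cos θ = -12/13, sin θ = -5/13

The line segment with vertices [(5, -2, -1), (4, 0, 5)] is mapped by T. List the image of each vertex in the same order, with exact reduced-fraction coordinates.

image vertices: (-59/25, 7/65, 1606/325), (92/25, -131/65, 1572/325)

T1 rotate right-handed about the y-axis with cos θ = -7/25, sin θ = 24/25: (5, -2, -1) → (-59/25, -2, -113/25); (4, 0, 5) → (92/25, 0, -131/25)
T2 rotate right-handed about the x-axis with cos θ = -12/13, sin θ = -5/13: (-59/25, -2, -113/25) → (-59/25, 7/65, 1606/325); (92/25, 0, -131/25) → (92/25, -131/65, 1572/325)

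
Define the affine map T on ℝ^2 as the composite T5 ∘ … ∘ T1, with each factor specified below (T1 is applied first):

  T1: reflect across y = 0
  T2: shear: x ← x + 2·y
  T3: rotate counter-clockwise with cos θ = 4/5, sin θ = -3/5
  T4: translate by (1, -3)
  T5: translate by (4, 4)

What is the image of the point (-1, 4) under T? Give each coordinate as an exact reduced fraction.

T1 reflect across y = 0: (-1, 4) → (-1, -4)
T2 shear: x ← x + 2·y: (-1, -4) → (-9, -4)
T3 rotate counter-clockwise with cos θ = 4/5, sin θ = -3/5: (-9, -4) → (-48/5, 11/5)
T4 translate by (1, -3): (-48/5, 11/5) → (-43/5, -4/5)
T5 translate by (4, 4): (-43/5, -4/5) → (-23/5, 16/5)

T(p) = (-23/5, 16/5)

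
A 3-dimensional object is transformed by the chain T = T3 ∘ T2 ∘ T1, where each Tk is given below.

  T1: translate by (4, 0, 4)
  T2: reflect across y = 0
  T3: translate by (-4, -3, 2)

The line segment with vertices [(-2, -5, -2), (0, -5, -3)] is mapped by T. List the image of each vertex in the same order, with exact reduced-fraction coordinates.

image vertices: (-2, 2, 4), (0, 2, 3)

T1 translate by (4, 0, 4): (-2, -5, -2) → (2, -5, 2); (0, -5, -3) → (4, -5, 1)
T2 reflect across y = 0: (2, -5, 2) → (2, 5, 2); (4, -5, 1) → (4, 5, 1)
T3 translate by (-4, -3, 2): (2, 5, 2) → (-2, 2, 4); (4, 5, 1) → (0, 2, 3)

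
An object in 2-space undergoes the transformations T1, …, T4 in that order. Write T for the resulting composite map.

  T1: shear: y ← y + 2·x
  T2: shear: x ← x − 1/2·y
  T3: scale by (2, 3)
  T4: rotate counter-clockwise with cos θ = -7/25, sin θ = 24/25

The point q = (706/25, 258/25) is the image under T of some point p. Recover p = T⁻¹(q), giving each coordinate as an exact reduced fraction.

p = (-4, -2)

T1 = [1 0 0; 2 1 0; 0 0 1]
T2·T1 = [0 -1/2 0; 2 1 0; 0 0 1]
T3·…·T1 = [0 -1 0; 6 3 0; 0 0 1]
T4·…·T1 = [-144/25 -13/5 0; -42/25 -9/5 0; 0 0 1]
det M = 6; M⁻¹ = [-3/10 13/30 0; 7/25 -24/25 0; 0 0 1]
M⁻¹ · (706/25, 258/25)ᵀ = (-4, -2)ᵀ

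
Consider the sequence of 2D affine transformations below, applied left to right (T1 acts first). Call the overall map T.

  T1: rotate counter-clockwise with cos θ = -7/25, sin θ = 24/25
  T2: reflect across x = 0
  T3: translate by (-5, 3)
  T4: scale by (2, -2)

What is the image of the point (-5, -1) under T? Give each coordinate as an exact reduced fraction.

T1 rotate counter-clockwise with cos θ = -7/25, sin θ = 24/25: (-5, -1) → (59/25, -113/25)
T2 reflect across x = 0: (59/25, -113/25) → (-59/25, -113/25)
T3 translate by (-5, 3): (-59/25, -113/25) → (-184/25, -38/25)
T4 scale by (2, -2): (-184/25, -38/25) → (-368/25, 76/25)

T(p) = (-368/25, 76/25)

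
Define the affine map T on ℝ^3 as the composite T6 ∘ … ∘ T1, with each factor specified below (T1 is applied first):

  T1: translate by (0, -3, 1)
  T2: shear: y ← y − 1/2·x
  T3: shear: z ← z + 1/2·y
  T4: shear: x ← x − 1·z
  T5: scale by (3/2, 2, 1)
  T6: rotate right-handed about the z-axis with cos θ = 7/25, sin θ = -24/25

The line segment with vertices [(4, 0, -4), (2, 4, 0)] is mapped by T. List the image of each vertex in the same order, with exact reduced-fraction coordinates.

image vertices: (-561/100, -412/25, -11/2), (21/50, -36/25, 1)

T1 translate by (0, -3, 1): (4, 0, -4) → (4, -3, -3); (2, 4, 0) → (2, 1, 1)
T2 shear: y ← y − 1/2·x: (4, -3, -3) → (4, -5, -3); (2, 1, 1) → (2, 0, 1)
T3 shear: z ← z + 1/2·y: (4, -5, -3) → (4, -5, -11/2); (2, 0, 1) → (2, 0, 1)
T4 shear: x ← x − 1·z: (4, -5, -11/2) → (19/2, -5, -11/2); (2, 0, 1) → (1, 0, 1)
T5 scale by (3/2, 2, 1): (19/2, -5, -11/2) → (57/4, -10, -11/2); (1, 0, 1) → (3/2, 0, 1)
T6 rotate right-handed about the z-axis with cos θ = 7/25, sin θ = -24/25: (57/4, -10, -11/2) → (-561/100, -412/25, -11/2); (3/2, 0, 1) → (21/50, -36/25, 1)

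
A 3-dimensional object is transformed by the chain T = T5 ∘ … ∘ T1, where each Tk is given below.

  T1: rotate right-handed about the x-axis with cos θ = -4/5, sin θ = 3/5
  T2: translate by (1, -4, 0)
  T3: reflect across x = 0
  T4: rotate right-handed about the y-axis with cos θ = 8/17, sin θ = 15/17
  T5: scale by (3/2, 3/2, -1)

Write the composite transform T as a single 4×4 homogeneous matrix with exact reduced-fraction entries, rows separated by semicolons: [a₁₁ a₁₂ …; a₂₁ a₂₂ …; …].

T1 = [1 0 0 0; 0 -4/5 -3/5 0; 0 3/5 -4/5 0; 0 0 0 1]
T2·T1 = [1 0 0 1; 0 -4/5 -3/5 -4; 0 3/5 -4/5 0; 0 0 0 1]
T3·…·T1 = [-1 0 0 -1; 0 -4/5 -3/5 -4; 0 3/5 -4/5 0; 0 0 0 1]
T4·…·T1 = [-8/17 9/17 -12/17 -8/17; 0 -4/5 -3/5 -4; 15/17 24/85 -32/85 15/17; 0 0 0 1]
T5·…·T1 = [-12/17 27/34 -18/17 -12/17; 0 -6/5 -9/10 -6; -15/17 -24/85 32/85 -15/17; 0 0 0 1]

T = [-12/17 27/34 -18/17 -12/17; 0 -6/5 -9/10 -6; -15/17 -24/85 32/85 -15/17; 0 0 0 1]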